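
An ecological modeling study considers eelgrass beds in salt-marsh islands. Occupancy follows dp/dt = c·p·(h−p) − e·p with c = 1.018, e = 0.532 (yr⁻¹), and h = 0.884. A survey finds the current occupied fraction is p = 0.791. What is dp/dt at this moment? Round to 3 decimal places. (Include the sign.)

-0.346

Colonization term: c·p·(h−p) = 1.018×0.791×0.0930 = 0.07489.
Extinction term: e·p = 0.42081.
dp/dt = 0.07489 − 0.42081 = -0.34592.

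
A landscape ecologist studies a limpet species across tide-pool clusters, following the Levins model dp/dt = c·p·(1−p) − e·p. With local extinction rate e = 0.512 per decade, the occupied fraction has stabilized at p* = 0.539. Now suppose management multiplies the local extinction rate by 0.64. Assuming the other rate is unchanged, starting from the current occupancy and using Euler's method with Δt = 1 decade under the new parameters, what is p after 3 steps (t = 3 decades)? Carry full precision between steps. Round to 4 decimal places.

Balance c(1−p*) = e gives c = e/(1 − 0.53900) = 0.512/0.46100 = 1.11063.
Starting from p₀ = 0.53900; update p ← p + (dp/dt)·Δt with the new parameters.
step 1: Δp = +0.09935, p = 0.63835
step 2: Δp = +0.04723, p = 0.68557
step 3: Δp = +0.01476, p = 0.70033

0.7003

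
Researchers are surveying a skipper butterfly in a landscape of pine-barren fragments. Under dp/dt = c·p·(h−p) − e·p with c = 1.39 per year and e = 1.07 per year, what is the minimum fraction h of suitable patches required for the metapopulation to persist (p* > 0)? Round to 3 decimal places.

0.770

p* = h − e/c is positive only when h > e/c.
h_min = e/c = 1.07/1.39 = 0.7698.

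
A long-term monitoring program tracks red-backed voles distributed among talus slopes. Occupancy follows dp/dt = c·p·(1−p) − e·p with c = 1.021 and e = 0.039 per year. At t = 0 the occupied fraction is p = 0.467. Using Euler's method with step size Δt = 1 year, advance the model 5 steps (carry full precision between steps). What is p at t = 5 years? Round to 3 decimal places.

Update rule: p ← p + [c·p·(1−p) − e·p]·Δt with Δt = 1.
  1  |  dp/dt·Δt = +0.235925  |  p_1 = 0.702925
  2  |  dp/dt·Δt = +0.185793  |  p_2 = 0.888718
  3  |  dp/dt·Δt = +0.066315  |  p_3 = 0.955033
  4  |  dp/dt·Δt = +0.006600  |  p_4 = 0.961634
  5  |  dp/dt·Δt = +0.000166  |  p_5 = 0.961799

0.962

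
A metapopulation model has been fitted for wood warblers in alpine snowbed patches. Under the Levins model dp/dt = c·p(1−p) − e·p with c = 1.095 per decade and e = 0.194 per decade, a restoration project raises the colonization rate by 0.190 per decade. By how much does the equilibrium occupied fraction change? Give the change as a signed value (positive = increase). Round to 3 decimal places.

Before: p* = 1 − 0.194/1.095 = 0.8228.
After the change, c = 1.285, e = 0.194, so p* = 1 − 0.194/1.285 = 0.8490.
Δp* = 0.8490 − 0.8228 = +0.0262.

0.026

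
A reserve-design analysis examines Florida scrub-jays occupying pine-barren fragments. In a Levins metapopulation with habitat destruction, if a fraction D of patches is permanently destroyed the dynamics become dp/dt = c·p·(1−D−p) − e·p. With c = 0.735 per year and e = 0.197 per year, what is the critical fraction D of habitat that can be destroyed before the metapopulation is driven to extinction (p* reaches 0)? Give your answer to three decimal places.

The nontrivial equilibrium is p* = (1−D) − e/c; extinction occurs when this hits zero.
So D_crit = 1 − e/c = 1 − 0.197/0.735 = 1 − 0.2680 = 0.7320.
Note this equals the original equilibrium occupancy — the Levins extinction-debt result.

0.732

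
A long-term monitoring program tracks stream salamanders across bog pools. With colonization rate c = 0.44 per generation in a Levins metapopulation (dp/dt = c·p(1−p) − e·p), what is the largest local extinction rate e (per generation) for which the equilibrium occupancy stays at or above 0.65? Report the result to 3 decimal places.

1 − e/c ≥ 0.65 ⇒ e ≤ c(1 − 0.65) = 0.44 × 0.3500.
e_max = 0.1540.

0.154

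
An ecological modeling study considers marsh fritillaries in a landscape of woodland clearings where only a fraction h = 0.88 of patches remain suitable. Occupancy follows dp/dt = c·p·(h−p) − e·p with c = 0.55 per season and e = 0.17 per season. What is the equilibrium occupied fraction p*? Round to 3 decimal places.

0.571

Setting dp/dt = 0 and dividing by p* gives c·(h−p*) = e.
So p* = h − e/c = 0.88 − 0.17/0.55 = 0.88 − 0.3091 = 0.5709.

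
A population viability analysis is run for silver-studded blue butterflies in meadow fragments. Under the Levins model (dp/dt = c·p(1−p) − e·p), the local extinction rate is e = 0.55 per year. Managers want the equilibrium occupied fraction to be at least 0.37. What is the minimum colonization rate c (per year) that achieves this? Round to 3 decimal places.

p* = 1 − e/c ≥ 0.37 requires e/c ≤ 0.6300, i.e. c ≥ e/0.6300.
c_min = 0.55/0.6300 = 0.8730.

0.873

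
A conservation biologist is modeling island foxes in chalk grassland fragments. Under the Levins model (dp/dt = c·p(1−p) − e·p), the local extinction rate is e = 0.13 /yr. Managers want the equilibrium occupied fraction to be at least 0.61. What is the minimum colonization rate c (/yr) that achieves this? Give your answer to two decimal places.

p* = 1 − e/c ≥ 0.61 requires e/c ≤ 0.3900, i.e. c ≥ e/0.3900.
c_min = 0.13/0.3900 = 0.3333.

0.33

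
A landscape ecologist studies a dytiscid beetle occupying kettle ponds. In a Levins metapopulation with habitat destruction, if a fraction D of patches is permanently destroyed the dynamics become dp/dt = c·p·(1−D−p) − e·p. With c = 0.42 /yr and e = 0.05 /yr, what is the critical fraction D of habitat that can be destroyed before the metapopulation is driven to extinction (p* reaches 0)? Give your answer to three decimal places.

0.881

The nontrivial equilibrium is p* = (1−D) − e/c; extinction occurs when this hits zero.
So D_crit = 1 − e/c = 1 − 0.05/0.42 = 1 − 0.1190 = 0.8810.
Note this equals the original equilibrium occupancy — the Levins extinction-debt result.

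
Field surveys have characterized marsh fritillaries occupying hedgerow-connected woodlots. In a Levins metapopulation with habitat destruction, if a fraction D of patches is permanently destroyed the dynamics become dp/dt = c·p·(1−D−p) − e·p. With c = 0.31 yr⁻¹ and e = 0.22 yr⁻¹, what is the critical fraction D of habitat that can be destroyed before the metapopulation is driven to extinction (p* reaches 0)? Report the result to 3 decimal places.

0.290

The nontrivial equilibrium is p* = (1−D) − e/c; extinction occurs when this hits zero.
So D_crit = 1 − e/c = 1 − 0.22/0.31 = 1 − 0.7097 = 0.2903.
Note this equals the original equilibrium occupancy — the Levins extinction-debt result.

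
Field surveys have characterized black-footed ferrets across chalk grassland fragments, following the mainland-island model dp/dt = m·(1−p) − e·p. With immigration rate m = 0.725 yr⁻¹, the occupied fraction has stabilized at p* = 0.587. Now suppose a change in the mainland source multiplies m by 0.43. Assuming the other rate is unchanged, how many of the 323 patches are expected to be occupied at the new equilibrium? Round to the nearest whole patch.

Balance m(1−p*) = e·p* gives e = m(1−p*)/p* = 0.725×0.41300/0.58700 = 0.51009.
New p* = m/(m+e) = 0.31175/(0.31175+0.51009) = 0.37933.
Expected occupied = 323 × 0.37933 = 122.52 ≈ 123.

123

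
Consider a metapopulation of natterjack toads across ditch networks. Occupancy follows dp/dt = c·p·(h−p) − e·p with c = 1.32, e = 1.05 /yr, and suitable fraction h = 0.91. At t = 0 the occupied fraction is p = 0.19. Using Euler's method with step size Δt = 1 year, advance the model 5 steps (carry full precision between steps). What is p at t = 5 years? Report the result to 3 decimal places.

0.137

Update rule: p ← p + [c·p·(h−p) − e·p]·Δt with Δt = 1.
t = 1: p = 0.19000 + (-0.01892) = 0.17108
t = 2: p = 0.17108 + (-0.01277) = 0.15831
t = 3: p = 0.15831 + (-0.00915) = 0.14916
t = 4: p = 0.14916 + (-0.00682) = 0.14235
t = 5: p = 0.14235 + (-0.00522) = 0.13712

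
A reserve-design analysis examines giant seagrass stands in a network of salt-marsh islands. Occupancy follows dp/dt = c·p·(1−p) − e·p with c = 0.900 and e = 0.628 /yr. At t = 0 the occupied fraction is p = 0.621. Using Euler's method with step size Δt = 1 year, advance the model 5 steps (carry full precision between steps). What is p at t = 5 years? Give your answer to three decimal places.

Update rule: p ← p + [c·p·(1−p) − e·p]·Δt with Δt = 1.
  1  |  dp/dt·Δt = -0.178165  |  p_1 = 0.442835
  2  |  dp/dt·Δt = -0.056041  |  p_2 = 0.386794
  3  |  dp/dt·Δt = -0.029441  |  p_3 = 0.357353
  4  |  dp/dt·Δt = -0.017731  |  p_4 = 0.339622
  5  |  dp/dt·Δt = -0.011432  |  p_5 = 0.328190

0.328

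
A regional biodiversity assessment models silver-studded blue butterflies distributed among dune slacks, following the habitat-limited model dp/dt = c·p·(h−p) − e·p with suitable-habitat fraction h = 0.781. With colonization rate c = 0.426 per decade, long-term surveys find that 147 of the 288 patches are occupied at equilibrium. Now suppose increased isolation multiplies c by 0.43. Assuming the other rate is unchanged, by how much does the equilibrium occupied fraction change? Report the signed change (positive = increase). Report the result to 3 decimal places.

Observed p* = 147/288 = 0.51042.
Balance c(h−p*) = e gives e = 0.426×(0.781 − 0.51042) = 0.11527.
New p* = 0.781 − e/c = 0.781 − 0.11527/0.18318 = 0.15173.
Δp* = 0.15173 − 0.51042 = -0.35869.

-0.359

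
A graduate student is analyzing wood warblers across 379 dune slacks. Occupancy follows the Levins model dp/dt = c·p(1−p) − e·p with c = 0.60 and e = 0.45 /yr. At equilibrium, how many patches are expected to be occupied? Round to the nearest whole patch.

p* = 1 − e/c = 1 − 0.45/0.60 = 0.2500.
Expected occupied patches = N × p* = 379 × 0.2500 = 94.75 ≈ 95.

95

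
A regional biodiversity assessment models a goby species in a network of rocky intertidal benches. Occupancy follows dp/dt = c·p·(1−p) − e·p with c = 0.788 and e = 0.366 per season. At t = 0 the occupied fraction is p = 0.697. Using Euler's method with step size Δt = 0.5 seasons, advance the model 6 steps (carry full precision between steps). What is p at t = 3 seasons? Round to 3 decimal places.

Update rule: p ← p + [c·p·(1−p) − e·p]·Δt with Δt = 0.5.
  1  |  dp/dt·Δt = -0.044342  |  p_1 = 0.652658
  2  |  dp/dt·Δt = -0.030118  |  p_2 = 0.622540
  3  |  dp/dt·Δt = -0.021341  |  p_3 = 0.601199
  4  |  dp/dt·Δt = -0.015554  |  p_4 = 0.585644
  5  |  dp/dt·Δt = -0.011563  |  p_5 = 0.574081
  6  |  dp/dt·Δt = -0.008719  |  p_6 = 0.565362

0.565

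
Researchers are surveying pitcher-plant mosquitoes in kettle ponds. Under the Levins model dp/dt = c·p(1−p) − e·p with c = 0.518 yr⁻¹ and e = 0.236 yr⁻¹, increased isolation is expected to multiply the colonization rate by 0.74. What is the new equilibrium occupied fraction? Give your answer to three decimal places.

Before: p* = 1 − 0.236/0.518 = 0.5444.
After the change, c = 0.38332, e = 0.236, so p* = 1 − 0.236/0.38332 = 0.3843.

0.384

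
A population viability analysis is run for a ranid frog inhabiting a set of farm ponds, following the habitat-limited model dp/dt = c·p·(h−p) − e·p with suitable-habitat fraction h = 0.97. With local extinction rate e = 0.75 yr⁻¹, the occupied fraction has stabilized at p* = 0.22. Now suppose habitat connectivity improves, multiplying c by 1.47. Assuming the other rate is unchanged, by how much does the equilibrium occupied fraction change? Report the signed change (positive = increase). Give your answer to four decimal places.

Balance c(h−p*) = e gives c = e/(0.97 − 0.22000) = 0.75/0.75000 = 1.00000.
New p* = 0.97 − e/c = 0.97 − 0.75000/1.47000 = 0.45980.
Δp* = 0.45980 − 0.22000 = +0.23980.

0.2398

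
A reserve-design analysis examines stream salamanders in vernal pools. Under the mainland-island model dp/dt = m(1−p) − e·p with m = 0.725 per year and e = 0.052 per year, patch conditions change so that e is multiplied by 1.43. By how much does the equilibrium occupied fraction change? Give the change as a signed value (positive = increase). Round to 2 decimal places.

Before: p* = 0.725/(0.725+0.052) = 0.9331.
After: m = 0.725, e = 0.07436; p* = 0.725/0.7994 = 0.9070.
Δp* = 0.9070 − 0.9331 = -0.0261.

-0.03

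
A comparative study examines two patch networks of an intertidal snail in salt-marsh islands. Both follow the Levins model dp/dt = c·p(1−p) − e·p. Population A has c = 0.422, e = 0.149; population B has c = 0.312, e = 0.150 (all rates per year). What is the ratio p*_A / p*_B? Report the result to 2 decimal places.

1.25

A: p*_A = 1 − 0.149/0.422 = 0.6469.
B: p*_B = 1 − 0.150/0.312 = 0.5192.
p*_A / p*_B = 0.6469/0.5192 = 1.2459.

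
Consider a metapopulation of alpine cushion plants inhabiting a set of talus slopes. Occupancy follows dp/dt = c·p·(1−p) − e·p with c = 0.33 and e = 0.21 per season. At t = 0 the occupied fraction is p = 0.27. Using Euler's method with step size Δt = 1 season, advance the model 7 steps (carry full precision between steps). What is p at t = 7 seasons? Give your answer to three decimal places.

Update rule: p ← p + [c·p·(1−p) − e·p]·Δt with Δt = 1.
t = 1: p = 0.27000 + (+0.00834) = 0.27834
t = 2: p = 0.27834 + (+0.00783) = 0.28618
t = 3: p = 0.28618 + (+0.00732) = 0.29349
t = 4: p = 0.29349 + (+0.00679) = 0.30029
t = 5: p = 0.30029 + (+0.00628) = 0.30656
t = 6: p = 0.30656 + (+0.00577) = 0.31234
t = 7: p = 0.31234 + (+0.00529) = 0.31763

0.318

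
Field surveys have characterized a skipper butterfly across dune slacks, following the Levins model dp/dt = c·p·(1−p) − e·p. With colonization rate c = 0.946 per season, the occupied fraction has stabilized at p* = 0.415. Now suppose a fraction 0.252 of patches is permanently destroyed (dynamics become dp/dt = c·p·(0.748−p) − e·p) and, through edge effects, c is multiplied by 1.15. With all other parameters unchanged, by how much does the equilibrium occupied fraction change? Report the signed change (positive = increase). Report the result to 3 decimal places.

Balance c(1−p*) = e gives e = 0.946×(1 − 0.41500) = 0.55341.
New p* = 0.748 − e/c = 0.748 − 0.55341/1.08790 = 0.23930.
Δp* = 0.23930 − 0.41500 = -0.17570.

-0.176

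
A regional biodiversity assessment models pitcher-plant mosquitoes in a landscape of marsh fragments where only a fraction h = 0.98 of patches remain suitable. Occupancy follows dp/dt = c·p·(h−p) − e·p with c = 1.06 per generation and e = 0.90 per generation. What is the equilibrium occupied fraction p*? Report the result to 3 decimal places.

Setting dp/dt = 0 and dividing by p* gives c·(h−p*) = e.
So p* = h − e/c = 0.98 − 0.90/1.06 = 0.98 − 0.8491 = 0.1309.

0.131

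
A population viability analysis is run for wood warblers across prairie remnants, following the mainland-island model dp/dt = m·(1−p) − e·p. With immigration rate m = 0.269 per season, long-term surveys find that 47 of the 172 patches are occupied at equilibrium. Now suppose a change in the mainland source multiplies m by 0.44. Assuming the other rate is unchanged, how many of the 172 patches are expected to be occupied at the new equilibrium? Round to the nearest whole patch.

Observed p* = 47/172 = 0.27326.
Balance m(1−p*) = e·p* gives e = m(1−p*)/p* = 0.269×0.72674/0.27326 = 0.71541.
New p* = m/(m+e) = 0.11836/(0.11836+0.71541) = 0.14196.
Expected occupied = 172 × 0.14196 = 24.42 ≈ 24.

24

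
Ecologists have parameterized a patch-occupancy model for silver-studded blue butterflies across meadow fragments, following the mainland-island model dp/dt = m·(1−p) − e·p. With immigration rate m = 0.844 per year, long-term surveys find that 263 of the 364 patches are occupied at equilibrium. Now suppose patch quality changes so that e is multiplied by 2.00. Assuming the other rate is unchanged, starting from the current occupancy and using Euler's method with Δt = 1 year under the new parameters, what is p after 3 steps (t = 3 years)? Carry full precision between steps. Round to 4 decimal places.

Observed p* = 263/364 = 0.72253.
Balance m(1−p*) = e·p* gives e = m(1−p*)/p* = 0.844×0.27747/0.72253 = 0.32412.
Starting from p₀ = 0.72253; update p ← p + (dp/dt)·Δt with the new parameters.
t = 1: p = 0.72253 + (-0.23419) = 0.48834
t = 2: p = 0.48834 + (+0.11528) = 0.60362
t = 3: p = 0.60362 + (-0.05674) = 0.54687

0.5469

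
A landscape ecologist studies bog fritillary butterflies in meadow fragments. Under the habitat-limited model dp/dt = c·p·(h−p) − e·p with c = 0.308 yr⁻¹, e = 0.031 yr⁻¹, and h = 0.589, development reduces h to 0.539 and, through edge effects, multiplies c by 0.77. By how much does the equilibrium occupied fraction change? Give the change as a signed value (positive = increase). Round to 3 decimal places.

-0.080

Before: p* = h − e/c = 0.589 − 0.031/0.308 = 0.589 − 0.1006 = 0.4884.
After: c = 0.23716, e = 0.031, h = 0.539; p* = 0.539 − 0.031/0.23716 = 0.4083.
Δp* = 0.4083 − 0.4884 = -0.0801.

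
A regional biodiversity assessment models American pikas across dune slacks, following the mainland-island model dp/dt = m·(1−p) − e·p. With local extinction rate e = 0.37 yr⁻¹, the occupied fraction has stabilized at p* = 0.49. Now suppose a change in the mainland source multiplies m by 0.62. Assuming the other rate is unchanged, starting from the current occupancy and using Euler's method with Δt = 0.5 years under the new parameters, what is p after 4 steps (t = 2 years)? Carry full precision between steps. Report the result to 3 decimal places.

Balance m(1−p*) = e·p* gives m = e·p*/(1−p*) = 0.37×0.49000/0.51000 = 0.35549.
Starting from p₀ = 0.49000; update p ← p + (dp/dt)·Δt with the new parameters.
t = 0.5: p = 0.49000 + (-0.03445) = 0.45555
t = 1: p = 0.45555 + (-0.02428) = 0.43127
t = 1.5: p = 0.43127 + (-0.01711) = 0.41416
t = 2: p = 0.41416 + (-0.01206) = 0.40210

0.402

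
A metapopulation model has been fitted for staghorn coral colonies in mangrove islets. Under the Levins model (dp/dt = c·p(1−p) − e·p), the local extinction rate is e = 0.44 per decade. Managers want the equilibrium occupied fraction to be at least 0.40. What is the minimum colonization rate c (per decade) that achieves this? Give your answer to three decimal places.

0.733

p* = 1 − e/c ≥ 0.40 requires e/c ≤ 0.6000, i.e. c ≥ e/0.6000.
c_min = 0.44/0.6000 = 0.7333.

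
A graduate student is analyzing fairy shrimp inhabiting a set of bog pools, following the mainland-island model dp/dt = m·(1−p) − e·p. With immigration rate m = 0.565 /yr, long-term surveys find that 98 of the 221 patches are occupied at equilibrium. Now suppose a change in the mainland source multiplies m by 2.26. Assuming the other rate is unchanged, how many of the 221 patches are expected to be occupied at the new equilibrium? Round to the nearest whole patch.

Observed p* = 98/221 = 0.44344.
Balance m(1−p*) = e·p* gives e = m(1−p*)/p* = 0.565×0.55656/0.44344 = 0.70913.
New p* = m/(m+e) = 1.27690/(1.27690+0.70913) = 0.64294.
Expected occupied = 221 × 0.64294 = 142.09 ≈ 142.

142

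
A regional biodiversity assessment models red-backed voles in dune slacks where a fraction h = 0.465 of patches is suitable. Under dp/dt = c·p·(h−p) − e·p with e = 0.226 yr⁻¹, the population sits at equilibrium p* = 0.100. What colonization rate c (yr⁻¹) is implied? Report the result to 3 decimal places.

At equilibrium c(h−p*) = e, so c = e/(h−p*).
c = 0.226/(0.465 − 0.100) = 0.226/0.3650 = 0.6192.

0.619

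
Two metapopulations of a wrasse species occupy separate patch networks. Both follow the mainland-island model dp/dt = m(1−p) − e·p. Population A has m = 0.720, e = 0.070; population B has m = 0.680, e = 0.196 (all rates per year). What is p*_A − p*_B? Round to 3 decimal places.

0.135

A: p*_A = m/(m+e) = 0.720/0.7900 = 0.9114.
B: p*_B = 0.680/0.8760 = 0.7763.
p*_A − p*_B = 0.9114 − 0.7763 = 0.1351.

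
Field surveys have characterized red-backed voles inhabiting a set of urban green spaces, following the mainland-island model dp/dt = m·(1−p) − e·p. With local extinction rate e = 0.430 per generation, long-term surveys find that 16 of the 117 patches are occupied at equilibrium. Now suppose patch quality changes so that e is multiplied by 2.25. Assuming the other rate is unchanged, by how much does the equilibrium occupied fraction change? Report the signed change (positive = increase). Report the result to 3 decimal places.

-0.071

Observed p* = 16/117 = 0.13675.
Balance m(1−p*) = e·p* gives m = e·p*/(1−p*) = 0.430×0.13675/0.86325 = 0.06812.
New p* = m/(m+e) = 0.06812/(0.06812+0.96750) = 0.06578.
Δp* = 0.06578 − 0.13675 = -0.07097.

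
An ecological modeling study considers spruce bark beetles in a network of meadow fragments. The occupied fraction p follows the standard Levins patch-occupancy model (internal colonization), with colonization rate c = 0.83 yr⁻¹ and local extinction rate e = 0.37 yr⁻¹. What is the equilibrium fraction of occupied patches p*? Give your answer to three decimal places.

Setting dp/dt = 0 and dividing through by p* gives c·(1−p*) = e.
So p* = 1 − e/c = 1 − 0.37/0.83 = 1 − 0.4458 = 0.5542.

0.554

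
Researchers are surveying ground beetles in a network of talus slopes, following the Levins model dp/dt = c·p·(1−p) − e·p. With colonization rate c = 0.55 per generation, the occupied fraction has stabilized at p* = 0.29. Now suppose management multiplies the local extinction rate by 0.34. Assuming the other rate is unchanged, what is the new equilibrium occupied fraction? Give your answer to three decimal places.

Balance c(1−p*) = e gives e = 0.55×(1 − 0.29000) = 0.39050.
New p* = 1 − e/c = 1 − 0.13277/0.55000 = 0.75860.

0.759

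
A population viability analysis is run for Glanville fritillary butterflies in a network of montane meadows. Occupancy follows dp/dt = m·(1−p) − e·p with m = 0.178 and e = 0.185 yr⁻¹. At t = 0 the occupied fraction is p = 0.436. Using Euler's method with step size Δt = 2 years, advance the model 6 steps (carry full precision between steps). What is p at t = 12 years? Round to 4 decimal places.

Update rule: p ← p + [m·(1−p) − e·p]·Δt with Δt = 2.
step 1: Δp = +0.03946, p = 0.47546
step 2: Δp = +0.01081, p = 0.48628
step 3: Δp = +0.00296, p = 0.48924
step 4: Δp = +0.00081, p = 0.49005
step 5: Δp = +0.00022, p = 0.49027
step 6: Δp = +0.00006, p = 0.49034

0.4903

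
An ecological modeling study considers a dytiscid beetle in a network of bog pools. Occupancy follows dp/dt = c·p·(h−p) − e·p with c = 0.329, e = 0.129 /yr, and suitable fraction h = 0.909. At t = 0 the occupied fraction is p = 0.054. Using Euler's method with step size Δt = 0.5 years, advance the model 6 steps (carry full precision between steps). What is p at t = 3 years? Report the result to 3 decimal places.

0.083

Update rule: p ← p + [c·p·(h−p) − e·p]·Δt with Δt = 0.5.
p: 0.05400 → 0.05811  (Δp = +0.00411)
p: 0.05811 → 0.06250  (Δp = +0.00439)
p: 0.06250 → 0.06717  (Δp = +0.00467)
p: 0.06717 → 0.07214  (Δp = +0.00497)
p: 0.07214 → 0.07742  (Δp = +0.00528)
p: 0.07742 → 0.08301  (Δp = +0.00560)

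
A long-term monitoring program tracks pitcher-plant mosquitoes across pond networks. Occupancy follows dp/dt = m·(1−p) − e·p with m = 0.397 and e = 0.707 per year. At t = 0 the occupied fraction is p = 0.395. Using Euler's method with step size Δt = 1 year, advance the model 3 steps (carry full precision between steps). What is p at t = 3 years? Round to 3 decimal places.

0.360

Update rule: p ← p + [m·(1−p) − e·p]·Δt with Δt = 1.
step 1: Δp = -0.03908, p = 0.35592
step 2: Δp = +0.00406, p = 0.35998
step 3: Δp = -0.00042, p = 0.35956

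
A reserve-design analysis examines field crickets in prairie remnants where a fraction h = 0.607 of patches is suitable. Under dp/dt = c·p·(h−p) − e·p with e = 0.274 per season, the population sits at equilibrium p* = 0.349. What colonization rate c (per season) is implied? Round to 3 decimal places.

1.062

At equilibrium c(h−p*) = e, so c = e/(h−p*).
c = 0.274/(0.607 − 0.349) = 0.274/0.2580 = 1.0620.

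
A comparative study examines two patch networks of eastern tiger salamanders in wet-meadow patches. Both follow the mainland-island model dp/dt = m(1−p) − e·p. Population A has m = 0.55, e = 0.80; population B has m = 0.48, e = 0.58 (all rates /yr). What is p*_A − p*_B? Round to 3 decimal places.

A: p*_A = m/(m+e) = 0.55/1.3500 = 0.4074.
B: p*_B = 0.48/1.0600 = 0.4528.
p*_A − p*_B = 0.4074 − 0.4528 = -0.0454.

-0.045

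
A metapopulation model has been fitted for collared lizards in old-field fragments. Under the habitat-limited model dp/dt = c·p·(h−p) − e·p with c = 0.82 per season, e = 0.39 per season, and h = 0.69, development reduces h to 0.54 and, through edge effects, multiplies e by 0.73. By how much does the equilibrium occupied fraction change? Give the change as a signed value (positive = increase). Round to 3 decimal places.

Before: p* = h − e/c = 0.69 − 0.39/0.82 = 0.69 − 0.4756 = 0.2144.
After: c = 0.82, e = 0.2847, h = 0.54; p* = 0.54 − 0.2847/0.82 = 0.1928.
Δp* = 0.1928 − 0.2144 = -0.0216.

-0.022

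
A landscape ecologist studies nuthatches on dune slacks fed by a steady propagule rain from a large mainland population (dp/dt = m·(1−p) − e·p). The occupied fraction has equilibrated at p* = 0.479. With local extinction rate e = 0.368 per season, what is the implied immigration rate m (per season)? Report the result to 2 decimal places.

0.34

At equilibrium m(1−p*) = e·p*, so m = e·p*/(1−p*).
m = 0.368 × 0.479 / 0.5210 = 0.1763/0.5210 = 0.3383.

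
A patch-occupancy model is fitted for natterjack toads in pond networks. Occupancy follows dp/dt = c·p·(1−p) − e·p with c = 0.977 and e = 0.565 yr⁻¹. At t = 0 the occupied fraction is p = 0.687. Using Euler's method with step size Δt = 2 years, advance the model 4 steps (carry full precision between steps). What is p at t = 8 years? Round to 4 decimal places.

Update rule: p ← p + [c·p·(1−p) − e·p]·Δt with Δt = 2.
step 1: Δp = -0.35614, p = 0.33086
step 2: Δp = +0.05873, p = 0.38959
step 3: Δp = +0.02444, p = 0.41403
step 4: Δp = +0.00620, p = 0.42023

0.4202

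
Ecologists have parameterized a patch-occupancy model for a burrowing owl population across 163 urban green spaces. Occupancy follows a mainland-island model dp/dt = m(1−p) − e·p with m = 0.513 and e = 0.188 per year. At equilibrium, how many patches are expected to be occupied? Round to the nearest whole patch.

p* = m/(m+e) = 0.513/0.7010 = 0.7318.
Expected occupied patches = N × p* = 163 × 0.7318 = 119.29 ≈ 119.

119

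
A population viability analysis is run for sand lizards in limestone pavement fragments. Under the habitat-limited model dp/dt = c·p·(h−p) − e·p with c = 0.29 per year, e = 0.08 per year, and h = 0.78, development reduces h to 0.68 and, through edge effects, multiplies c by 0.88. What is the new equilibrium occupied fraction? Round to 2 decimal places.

Before: p* = h − e/c = 0.78 − 0.08/0.29 = 0.78 − 0.2759 = 0.5041.
After: c = 0.2552, e = 0.08, h = 0.68; p* = 0.68 − 0.08/0.2552 = 0.3665.

0.37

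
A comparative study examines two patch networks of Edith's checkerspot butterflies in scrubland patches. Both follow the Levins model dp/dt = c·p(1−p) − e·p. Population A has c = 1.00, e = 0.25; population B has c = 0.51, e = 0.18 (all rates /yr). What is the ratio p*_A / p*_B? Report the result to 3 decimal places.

A: p*_A = 1 − 0.25/1.00 = 0.7500.
B: p*_B = 1 − 0.18/0.51 = 0.6471.
p*_A / p*_B = 0.7500/0.6471 = 1.1591.

1.159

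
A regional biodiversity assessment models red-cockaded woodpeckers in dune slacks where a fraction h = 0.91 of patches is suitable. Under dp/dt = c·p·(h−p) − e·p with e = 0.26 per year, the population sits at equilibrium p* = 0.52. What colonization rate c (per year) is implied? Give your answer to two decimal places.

0.67

At equilibrium c(h−p*) = e, so c = e/(h−p*).
c = 0.26/(0.91 − 0.52) = 0.26/0.3900 = 0.6667.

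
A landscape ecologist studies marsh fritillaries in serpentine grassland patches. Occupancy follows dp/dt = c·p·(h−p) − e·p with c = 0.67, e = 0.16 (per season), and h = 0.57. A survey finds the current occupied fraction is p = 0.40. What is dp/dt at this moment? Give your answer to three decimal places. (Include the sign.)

-0.018

Colonization term: c·p·(h−p) = 0.67×0.40×0.1700 = 0.04556.
Extinction term: e·p = 0.06400.
dp/dt = 0.04556 − 0.06400 = -0.01844.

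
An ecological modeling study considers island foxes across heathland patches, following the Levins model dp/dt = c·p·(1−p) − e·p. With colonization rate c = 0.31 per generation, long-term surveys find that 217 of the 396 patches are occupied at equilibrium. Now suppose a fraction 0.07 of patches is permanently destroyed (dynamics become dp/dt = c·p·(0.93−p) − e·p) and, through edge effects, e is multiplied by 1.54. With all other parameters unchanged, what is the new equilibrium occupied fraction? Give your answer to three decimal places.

0.234

Observed p* = 217/396 = 0.54798.
Balance c(1−p*) = e gives e = 0.31×(1 − 0.54798) = 0.14013.
New p* = 0.93 − e/c = 0.93 − 0.21580/0.31000 = 0.23387.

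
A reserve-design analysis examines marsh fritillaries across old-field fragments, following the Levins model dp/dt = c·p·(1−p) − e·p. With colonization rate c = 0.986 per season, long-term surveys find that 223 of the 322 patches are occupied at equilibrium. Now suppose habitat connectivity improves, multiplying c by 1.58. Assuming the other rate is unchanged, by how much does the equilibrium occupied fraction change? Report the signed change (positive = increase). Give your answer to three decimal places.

Observed p* = 223/322 = 0.69255.
Balance c(1−p*) = e gives e = 0.986×(1 − 0.69255) = 0.30315.
New p* = 1 − e/c = 1 − 0.30315/1.55788 = 0.80541.
Δp* = 0.80541 − 0.69255 = +0.11286.

0.113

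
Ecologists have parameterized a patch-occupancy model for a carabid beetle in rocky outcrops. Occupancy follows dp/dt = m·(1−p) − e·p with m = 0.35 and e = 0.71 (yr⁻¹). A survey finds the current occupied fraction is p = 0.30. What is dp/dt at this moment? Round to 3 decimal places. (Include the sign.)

0.032

Colonization term: m·(1−p) = 0.35×0.7000 = 0.24500.
Extinction term: e·p = 0.21300.
dp/dt = 0.24500 − 0.21300 = 0.03200.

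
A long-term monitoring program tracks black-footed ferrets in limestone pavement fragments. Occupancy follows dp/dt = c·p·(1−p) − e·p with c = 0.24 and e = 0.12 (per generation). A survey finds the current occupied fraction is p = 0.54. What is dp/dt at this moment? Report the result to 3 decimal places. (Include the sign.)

-0.005

Colonization term: c·p·(1−p) = 0.24×0.54×0.4600 = 0.05962.
Extinction term: e·p = 0.06480.
dp/dt = 0.05962 − 0.06480 = -0.00518.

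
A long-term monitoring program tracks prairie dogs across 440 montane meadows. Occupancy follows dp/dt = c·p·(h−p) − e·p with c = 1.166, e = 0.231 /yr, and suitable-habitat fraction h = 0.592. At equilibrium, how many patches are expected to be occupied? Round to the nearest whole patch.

173

p* = h − e/c = 0.592 − 0.1981 = 0.3939.
Expected occupied patches = N × p* = 440 × 0.3939 = 173.31 ≈ 173.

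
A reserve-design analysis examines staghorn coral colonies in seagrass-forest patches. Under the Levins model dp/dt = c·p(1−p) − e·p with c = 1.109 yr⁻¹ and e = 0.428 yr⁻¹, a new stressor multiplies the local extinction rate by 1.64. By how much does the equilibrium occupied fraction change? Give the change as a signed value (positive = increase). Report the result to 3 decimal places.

Before: p* = 1 − 0.428/1.109 = 0.6141.
After the change, c = 1.109, e = 0.70192, so p* = 1 − 0.70192/1.109 = 0.3671.
Δp* = 0.3671 − 0.6141 = -0.2470.

-0.247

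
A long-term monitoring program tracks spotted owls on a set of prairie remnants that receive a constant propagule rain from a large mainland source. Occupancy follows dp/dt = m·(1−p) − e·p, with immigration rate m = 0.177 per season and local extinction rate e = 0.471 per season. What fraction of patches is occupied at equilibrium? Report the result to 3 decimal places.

0.273

At equilibrium the propagule rain into empty patches balances local extinction: m(1−p*) = e·p*.
p* = m/(m+e) = 0.177/(0.177+0.471) = 0.177/0.6480 = 0.2731.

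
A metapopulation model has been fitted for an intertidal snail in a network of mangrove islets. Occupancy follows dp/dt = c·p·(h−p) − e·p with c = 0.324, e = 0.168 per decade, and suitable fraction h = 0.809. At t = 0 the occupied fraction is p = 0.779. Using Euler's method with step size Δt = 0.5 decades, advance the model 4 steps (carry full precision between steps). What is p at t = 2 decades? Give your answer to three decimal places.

Update rule: p ← p + [c·p·(h−p) − e·p]·Δt with Δt = 0.5.
step 1: Δp = -0.06165, p = 0.71735
step 2: Δp = -0.04961, p = 0.66774
step 3: Δp = -0.04081, p = 0.62693
step 4: Δp = -0.03417, p = 0.59276

0.593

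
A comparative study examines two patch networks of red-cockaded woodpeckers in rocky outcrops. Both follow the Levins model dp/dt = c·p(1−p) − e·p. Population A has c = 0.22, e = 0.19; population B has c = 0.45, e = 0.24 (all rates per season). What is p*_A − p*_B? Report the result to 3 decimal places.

-0.330

A: p*_A = 1 − 0.19/0.22 = 0.1364.
B: p*_B = 1 − 0.24/0.45 = 0.4667.
p*_A − p*_B = 0.1364 − 0.4667 = -0.3303.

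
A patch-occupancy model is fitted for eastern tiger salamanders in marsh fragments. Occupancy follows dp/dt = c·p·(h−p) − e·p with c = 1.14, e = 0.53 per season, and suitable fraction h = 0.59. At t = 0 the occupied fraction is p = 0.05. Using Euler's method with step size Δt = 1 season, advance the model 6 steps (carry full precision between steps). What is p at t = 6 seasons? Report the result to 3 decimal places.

Update rule: p ← p + [c·p·(h−p) − e·p]·Δt with Δt = 1.
t = 1: p = 0.05000 + (+0.00428) = 0.05428
t = 2: p = 0.05428 + (+0.00438) = 0.05866
t = 3: p = 0.05866 + (+0.00444) = 0.06310
t = 4: p = 0.06310 + (+0.00446) = 0.06756
t = 5: p = 0.06756 + (+0.00443) = 0.07199
t = 6: p = 0.07199 + (+0.00436) = 0.07635

0.076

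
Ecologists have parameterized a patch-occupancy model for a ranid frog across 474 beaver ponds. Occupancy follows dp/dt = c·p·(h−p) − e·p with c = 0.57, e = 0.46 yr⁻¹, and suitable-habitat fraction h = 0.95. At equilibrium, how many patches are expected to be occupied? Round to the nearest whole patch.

68

p* = h − e/c = 0.95 − 0.8070 = 0.1430.
Expected occupied patches = N × p* = 474 × 0.1430 = 67.77 ≈ 68.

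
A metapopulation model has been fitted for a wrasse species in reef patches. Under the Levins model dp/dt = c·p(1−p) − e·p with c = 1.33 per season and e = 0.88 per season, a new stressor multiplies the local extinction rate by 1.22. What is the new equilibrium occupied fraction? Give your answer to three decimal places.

Before: p* = 1 − 0.88/1.33 = 0.3383.
After the change, c = 1.33, e = 1.0736, so p* = 1 − 1.0736/1.33 = 0.1928.

0.193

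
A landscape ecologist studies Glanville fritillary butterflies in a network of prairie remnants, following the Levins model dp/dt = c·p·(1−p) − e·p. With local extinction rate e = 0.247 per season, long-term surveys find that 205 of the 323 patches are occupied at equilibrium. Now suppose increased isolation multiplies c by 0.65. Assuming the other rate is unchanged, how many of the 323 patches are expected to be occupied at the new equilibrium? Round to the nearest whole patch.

141

Observed p* = 205/323 = 0.63467.
Balance c(1−p*) = e gives c = e/(1 − 0.63467) = 0.247/0.36533 = 0.67610.
New p* = 1 − e/c = 1 − 0.24700/0.43947 = 0.43796.
Expected occupied = 323 × 0.43796 = 141.46 ≈ 141.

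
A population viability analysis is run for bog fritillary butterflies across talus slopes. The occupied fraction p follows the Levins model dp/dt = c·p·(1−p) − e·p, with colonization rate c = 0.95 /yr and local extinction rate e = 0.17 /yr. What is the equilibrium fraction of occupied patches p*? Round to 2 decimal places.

At equilibrium, colonization balances extinction: c·p*·(1−p*) = e·p*.
So p* = 1 − e/c = 1 − 0.17/0.95 = 1 − 0.1789 = 0.8211.

0.82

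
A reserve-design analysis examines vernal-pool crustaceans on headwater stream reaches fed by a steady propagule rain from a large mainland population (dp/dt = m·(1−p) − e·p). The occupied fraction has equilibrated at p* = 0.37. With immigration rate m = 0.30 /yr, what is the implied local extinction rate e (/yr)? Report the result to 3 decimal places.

0.511

At equilibrium m(1−p*) = e·p*, so e = m(1−p*)/p*.
e = 0.30 × 0.6300 / 0.37 = 0.5108.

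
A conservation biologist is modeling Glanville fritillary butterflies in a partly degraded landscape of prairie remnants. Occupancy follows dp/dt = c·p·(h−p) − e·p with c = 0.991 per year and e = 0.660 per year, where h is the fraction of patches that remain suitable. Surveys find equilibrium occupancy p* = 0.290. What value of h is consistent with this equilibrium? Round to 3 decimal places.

0.956

At equilibrium c(h−p*) = e, so h = p* + e/c.
h = 0.290 + 0.660/0.991 = 0.290 + 0.6660 = 0.9560.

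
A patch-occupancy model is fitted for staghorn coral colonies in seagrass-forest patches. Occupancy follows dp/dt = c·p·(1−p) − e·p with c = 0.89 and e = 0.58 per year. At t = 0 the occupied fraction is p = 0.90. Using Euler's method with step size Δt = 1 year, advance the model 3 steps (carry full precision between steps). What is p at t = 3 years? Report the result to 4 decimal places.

Update rule: p ← p + [c·p·(1−p) − e·p]·Δt with Δt = 1.
t = 1: p = 0.90000 + (-0.44190) = 0.45810
t = 2: p = 0.45810 + (-0.04476) = 0.41334
t = 3: p = 0.41334 + (-0.02392) = 0.38942

0.3894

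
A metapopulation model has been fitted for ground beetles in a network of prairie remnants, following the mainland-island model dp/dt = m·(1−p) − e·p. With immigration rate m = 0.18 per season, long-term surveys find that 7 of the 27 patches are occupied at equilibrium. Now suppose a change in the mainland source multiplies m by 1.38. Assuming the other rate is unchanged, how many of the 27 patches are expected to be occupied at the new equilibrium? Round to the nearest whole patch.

9

Observed p* = 7/27 = 0.25926.
Balance m(1−p*) = e·p* gives e = m(1−p*)/p* = 0.18×0.74074/0.25926 = 0.51428.
New p* = m/(m+e) = 0.24840/(0.24840+0.51428) = 0.32569.
Expected occupied = 27 × 0.32569 = 8.79 ≈ 9.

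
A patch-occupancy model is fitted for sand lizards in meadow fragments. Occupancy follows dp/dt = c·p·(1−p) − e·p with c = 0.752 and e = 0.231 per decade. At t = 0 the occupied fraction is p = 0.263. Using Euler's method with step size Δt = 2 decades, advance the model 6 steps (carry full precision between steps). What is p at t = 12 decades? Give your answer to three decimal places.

0.693

Update rule: p ← p + [c·p·(1−p) − e·p]·Δt with Δt = 2.
  1  |  dp/dt·Δt = +0.170016  |  p_1 = 0.433016
  2  |  dp/dt·Δt = +0.169198  |  p_2 = 0.602214
  3  |  dp/dt·Δt = +0.082064  |  p_3 = 0.684278
  4  |  dp/dt·Δt = +0.008790  |  p_4 = 0.693068
  5  |  dp/dt·Δt = -0.000260  |  p_5 = 0.692809
  6  |  dp/dt·Δt = +0.000011  |  p_6 = 0.692820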